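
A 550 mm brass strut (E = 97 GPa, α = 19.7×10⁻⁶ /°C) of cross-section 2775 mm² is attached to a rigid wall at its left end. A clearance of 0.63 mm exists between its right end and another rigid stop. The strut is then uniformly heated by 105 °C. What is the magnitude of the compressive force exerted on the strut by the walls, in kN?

P ≈ 248 kN

If the wall were absent the strut would grow by αΔT L = 19.7×10⁻⁶ × 105 × 550 = 1.138 mm.
This exceeds the 0.63 mm gap, so the wall pushes back. The portion of expansion that must be recovered elastically is δ_free − gap = 1.138 − 0.63 = 0.5077 mm.
That suppressed elongation corresponds to σ = E·Δ/L = 97×10³ × 0.5077/550 = 89.54 MPa.
Force on the wall = σA = 89.54 × 2775 mm² = 248.5 kN.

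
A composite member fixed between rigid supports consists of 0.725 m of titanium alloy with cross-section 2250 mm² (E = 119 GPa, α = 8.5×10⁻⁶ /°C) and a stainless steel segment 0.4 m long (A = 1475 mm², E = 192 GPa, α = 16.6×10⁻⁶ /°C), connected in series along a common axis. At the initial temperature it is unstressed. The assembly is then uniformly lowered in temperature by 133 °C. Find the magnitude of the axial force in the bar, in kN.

With the walls removed the bar would change length by δ_free = Σ αᵢΔT Lᵢ = 8.5×10⁻⁶×133×725 + 16.6×10⁻⁶×133×400 = 1.703 mm.
The walls prevent any net length change, so an axial force P (same in every segment) develops. Compatibility: P · Σ Lᵢ/(AᵢEᵢ) = δ_free.
Σ Lᵢ/(AᵢEᵢ) = 725/(2250×119×10³) + 400/(1475×192×10³) = 4.12×10⁻⁶ mm/N.
Hence P = δ_free / Σ(L/AE) = 1.703/4.12×10⁻⁶ = 413.3 kN (tensile).

P ≈ 413 kN (tensile)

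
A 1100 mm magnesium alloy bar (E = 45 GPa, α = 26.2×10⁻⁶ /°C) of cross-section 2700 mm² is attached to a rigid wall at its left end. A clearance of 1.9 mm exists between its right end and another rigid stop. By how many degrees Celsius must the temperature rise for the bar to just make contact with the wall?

ΔT ≈ 65.9 °C

Contact occurs when the free expansion equals the gap: αΔT L = 1.9 mm.
ΔT = 1.9 / (26.2×10⁻⁶ × 1100) = 65.93 °C.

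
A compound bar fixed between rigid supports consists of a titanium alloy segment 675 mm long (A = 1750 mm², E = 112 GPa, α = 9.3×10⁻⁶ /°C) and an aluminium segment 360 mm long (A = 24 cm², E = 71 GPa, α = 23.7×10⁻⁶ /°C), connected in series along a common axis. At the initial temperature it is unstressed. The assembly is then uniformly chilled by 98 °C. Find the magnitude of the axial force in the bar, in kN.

With the walls removed the bar would change length by δ_free = Σ αᵢΔT Lᵢ = 9.3×10⁻⁶×98×675 + 23.7×10⁻⁶×98×360 = 1.451 mm.
Since the ends are fixed, an axial force P builds up, equal in every segment, with P · Σ Lᵢ/(AᵢEᵢ) = δ_free.
Σ Lᵢ/(AᵢEᵢ) = 675/(1750×112×10³) + 360/(2400×71×10³) = 5.557×10⁻⁶ mm/N.
So P = 1.451 / 5.557×10⁻⁶ = 261.2 kN, tensile.

P ≈ 261 kN (tensile)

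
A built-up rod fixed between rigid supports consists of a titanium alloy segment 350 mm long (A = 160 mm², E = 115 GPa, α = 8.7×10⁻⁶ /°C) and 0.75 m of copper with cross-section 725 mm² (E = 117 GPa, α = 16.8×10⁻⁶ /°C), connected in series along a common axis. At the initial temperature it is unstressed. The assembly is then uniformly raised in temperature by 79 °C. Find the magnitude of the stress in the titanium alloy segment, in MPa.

σ ≈ 277 MPa (compressive)

If the supports were absent, the total length change would be Σ αᵢΔT Lᵢ = 8.7×10⁻⁶×79×350 + 16.8×10⁻⁶×79×750 = 1.236 mm.
The rigid supports impose zero overall length change; the single axial force P common to all segments must satisfy P Σ Lᵢ/(AᵢEᵢ) = δ_free.
Σ Lᵢ/(AᵢEᵢ) = 350/(160×115×10³) + 750/(725×117×10³) = 2.786×10⁻⁵ mm/N.
P = 1.236 / 2.786×10⁻⁵ = 44360 N = 44.36 kN, compressive.
σ_{titanium alloy} = P / A = 44360 / 160 = 277.2 MPa.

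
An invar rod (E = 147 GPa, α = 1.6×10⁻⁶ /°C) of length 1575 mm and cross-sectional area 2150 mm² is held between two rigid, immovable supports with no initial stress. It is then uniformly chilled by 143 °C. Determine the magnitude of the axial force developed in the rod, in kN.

Full restraint means ε = 0, so the stress is σ = EαΔT = 147×10³ × 1.6×10⁻⁶ × 143 = 33.63 MPa.
Axial force P = σA = 33.63 × 2150 = 72310 N = 72.31 kN, tensile.

P ≈ 72.3 kN (tensile)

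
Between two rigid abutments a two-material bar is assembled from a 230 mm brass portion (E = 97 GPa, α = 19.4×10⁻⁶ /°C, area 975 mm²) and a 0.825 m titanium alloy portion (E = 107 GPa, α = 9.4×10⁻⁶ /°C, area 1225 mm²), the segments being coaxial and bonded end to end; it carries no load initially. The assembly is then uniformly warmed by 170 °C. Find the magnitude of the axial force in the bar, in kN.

If the supports were absent, the total length change would be Σ αᵢΔT Lᵢ = 19.4×10⁻⁶×170×230 + 9.4×10⁻⁶×170×825 = 2.077 mm.
Since the ends are fixed, an axial force P builds up, equal in every segment, with P · Σ Lᵢ/(AᵢEᵢ) = δ_free.
Σ Lᵢ/(AᵢEᵢ) = 230/(975×97×10³) + 825/(1225×107×10³) = 8.726×10⁻⁶ mm/N.
P = 2.077 / 8.726×10⁻⁶ = 238000 N = 238 kN, compressive.

P ≈ 238 kN (compressive)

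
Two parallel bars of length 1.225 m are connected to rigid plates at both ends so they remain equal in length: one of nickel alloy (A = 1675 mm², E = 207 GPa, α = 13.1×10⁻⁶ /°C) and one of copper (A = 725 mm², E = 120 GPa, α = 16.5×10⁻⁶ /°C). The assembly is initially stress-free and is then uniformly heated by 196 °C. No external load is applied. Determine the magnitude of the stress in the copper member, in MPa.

σ ≈ 63.9 MPa (compressive)

The copper has the larger α, so on heating it would change length more than the nickel alloy if both were free. The rigid plates force a common final length, so the copper is put into compression and the nickel alloy into tension, with equal and opposite forces P (no external load).
Setting the final lengths equal and cancelling L: (α₁ − α₂)ΔT = P/(A₁E₁) + P/(A₂E₂).
|α₁ − α₂|·ΔT = 3.4×10⁻⁶ × 196 = 0.0006664.
1/(A₁E₁) + 1/(A₂E₂) = 1/(1675×207×10³) + 1/(725×120×10³) = 1.438×10⁻⁸ N⁻¹.
So P = 0.0006664 / 1.438×10⁻⁸ = 46.35 kN.
σ_{copper} = P/A₂ = 46350/725 = 63.93 MPa, compressive.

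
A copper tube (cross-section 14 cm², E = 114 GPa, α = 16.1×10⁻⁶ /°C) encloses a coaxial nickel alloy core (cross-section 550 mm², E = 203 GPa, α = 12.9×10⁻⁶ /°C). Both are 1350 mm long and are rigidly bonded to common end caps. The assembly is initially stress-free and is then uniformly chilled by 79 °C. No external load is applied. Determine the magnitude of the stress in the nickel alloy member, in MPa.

σ ≈ 30.2 MPa (compressive)

The copper has the larger α, so on cooling it would change length more than the nickel alloy if both were free. The rigid plates force a common final length, so the copper is put into tension and the nickel alloy into compression, with equal and opposite forces P (no external load).
Equating the net (thermal + elastic) strains gives |α₁ − α₂|·ΔT = P·[1/(A₁E₁) + 1/(A₂E₂)].
|α₁ − α₂|·ΔT = 3.2×10⁻⁶ × 79 = 0.0002528.
1/(A₁E₁) + 1/(A₂E₂) = 1/(1400×114×10³) + 1/(550×203×10³) = 1.522×10⁻⁸ N⁻¹.
So P = 0.0002528 / 1.522×10⁻⁸ = 16.61 kN.
σ_{nickel alloy} = P/A₂ = 16610/550 = 30.2 MPa, compressive.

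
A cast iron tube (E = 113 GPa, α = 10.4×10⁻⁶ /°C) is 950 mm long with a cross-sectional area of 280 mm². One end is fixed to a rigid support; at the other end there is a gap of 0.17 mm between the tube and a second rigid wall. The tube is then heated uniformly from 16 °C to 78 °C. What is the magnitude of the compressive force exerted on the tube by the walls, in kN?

P ≈ 14.7 kN

Free thermal elongation = αΔT L = 10.4×10⁻⁶ × 62 × 950 = 0.6126 mm.
The gap closes (δ_free > 0.17 mm) and the wall then resists a further 0.6126 − 0.17 = 0.4426 mm of expansion.
Compatibility: PL/(AE) = 0.4426 mm, so σ = P/A = E × (0.4426/950) = 52.64 MPa.
P = σA = 52.64 × 280 = 14.74 kN.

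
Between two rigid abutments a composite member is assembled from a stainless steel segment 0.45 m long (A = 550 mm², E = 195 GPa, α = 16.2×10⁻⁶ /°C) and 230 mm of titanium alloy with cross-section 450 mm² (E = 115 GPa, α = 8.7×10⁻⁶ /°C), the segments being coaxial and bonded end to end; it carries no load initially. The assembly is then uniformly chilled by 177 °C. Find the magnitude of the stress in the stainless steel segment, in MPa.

σ ≈ 346 MPa (tensile)

Free thermal contraction of the whole bar: Σ αᵢΔT Lᵢ = 16.2×10⁻⁶×177×450 + 8.7×10⁻⁶×177×230 = 1.645 mm.
The walls prevent any net length change, so an axial force P (same in every segment) develops. Compatibility: P · Σ Lᵢ/(AᵢEᵢ) = δ_free.
Σ Lᵢ/(AᵢEᵢ) = 450/(550×195×10³) + 230/(450×115×10³) = 8.64×10⁻⁶ mm/N.
So P = 1.645 / 8.64×10⁻⁶ = 190.3 kN, tensile.
σ_{stainless steel} = P / A = 190300 / 550 = 346.1 MPa.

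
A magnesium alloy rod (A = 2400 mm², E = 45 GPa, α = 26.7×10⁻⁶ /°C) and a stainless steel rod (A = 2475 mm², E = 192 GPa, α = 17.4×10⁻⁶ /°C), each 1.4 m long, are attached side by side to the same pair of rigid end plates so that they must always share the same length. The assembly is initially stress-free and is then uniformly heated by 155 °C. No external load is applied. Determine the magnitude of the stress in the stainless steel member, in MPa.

Equilibrium of a rigid end plate with no external load gives equal and opposite internal forces ±P in the two members. Since α_{magnesium alloy} > α_{stainless steel}, heating drives the magnesium alloy into compression and the stainless steel into tension.
Equating the net (thermal + elastic) strains gives |α₁ − α₂|·ΔT = P·[1/(A₁E₁) + 1/(A₂E₂)].
|α₁ − α₂|·ΔT = 9.3×10⁻⁶ × 155 = 0.001442.
1/(A₁E₁) + 1/(A₂E₂) = 1/(2400×45×10³) + 1/(2475×192×10³) = 1.136×10⁻⁸ N⁻¹.
P = 0.001442 / 1.136×10⁻⁸ = 126900 N = 126.9 kN.
σ_{stainless steel} = P/A₂ = 126900/2475 = 51.25 MPa, tensile.

σ ≈ 51.3 MPa (tensile)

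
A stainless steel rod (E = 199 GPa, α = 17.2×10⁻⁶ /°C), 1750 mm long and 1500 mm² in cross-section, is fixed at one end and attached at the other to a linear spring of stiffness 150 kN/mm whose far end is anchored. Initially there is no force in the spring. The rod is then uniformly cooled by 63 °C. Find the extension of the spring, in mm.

If the spring were absent the rod would shorten by αΔT L = 17.2×10⁻⁶ × 63 × 1750 = 1.896 mm.
With a force P in the spring, the elastic change of the rod is PL/(AE) and that of the spring is P/k; compatibility requires their sum to equal δ_free.
P [ L/(AE) + 1/k ] = δ_free → P [ 1750/(1500×199×10³) + 1/(150×10³) ] = 1.896.
P = 1.896 / 1.253×10⁻⁵ = 151300 N.
Spring extension = P/k = 151300/(150×10³) = 1.009 mm.

δ ≈ 1.01 mm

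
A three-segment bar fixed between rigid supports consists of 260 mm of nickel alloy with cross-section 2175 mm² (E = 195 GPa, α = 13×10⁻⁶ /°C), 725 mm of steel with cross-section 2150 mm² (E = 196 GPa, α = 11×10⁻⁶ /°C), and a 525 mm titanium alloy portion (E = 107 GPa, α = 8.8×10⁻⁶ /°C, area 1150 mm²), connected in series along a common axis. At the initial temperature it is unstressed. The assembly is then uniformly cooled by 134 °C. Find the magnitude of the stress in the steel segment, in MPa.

With the walls removed the bar would change length by δ_free = Σ αᵢΔT Lᵢ = 13×10⁻⁶×134×260 + 11×10⁻⁶×134×725 + 8.8×10⁻⁶×134×525 = 2.141 mm.
The walls prevent any net length change, so an axial force P (same in every segment) develops. Compatibility: P · Σ Lᵢ/(AᵢEᵢ) = δ_free.
The series flexibility is Σ Lᵢ/(AᵢEᵢ) = 260/(2175×195×10³) + 725/(2150×196×10³) + 525/(1150×107×10³) = 6.6×10⁻⁶ mm/N.
P = 2.141 / 6.6×10⁻⁶ = 324300 N = 324.3 kN, tensile.
σ_{steel} = P / A = 324300 / 2150 = 150.9 MPa.

σ ≈ 151 MPa (tensile)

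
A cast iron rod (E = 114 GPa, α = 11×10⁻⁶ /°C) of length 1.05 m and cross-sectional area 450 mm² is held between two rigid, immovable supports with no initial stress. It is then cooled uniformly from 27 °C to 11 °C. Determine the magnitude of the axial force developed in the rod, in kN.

The ends cannot move, so σ = EαΔT = 114×10³ × 11×10⁻⁶ × 16 = 20.06 MPa.
P = AEαΔT = 450 × 114×10³ × 11×10⁻⁶ × 16 = 9.029 kN (tensile).

P ≈ 9.03 kN (tensile)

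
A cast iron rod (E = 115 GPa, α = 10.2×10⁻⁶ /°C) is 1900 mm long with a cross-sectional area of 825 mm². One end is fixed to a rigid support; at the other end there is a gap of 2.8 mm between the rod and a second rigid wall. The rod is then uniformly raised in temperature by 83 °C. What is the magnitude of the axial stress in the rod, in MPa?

Unrestrained expansion: δ_free = αΔT L = 10.2×10⁻⁶ × 83 × 1900 = 1.609 mm.
Since δ_free = 1.61 mm is less than the 2.8 mm gap, the rod never touches the wall. No axial force develops.

σ ≈ 0 MPa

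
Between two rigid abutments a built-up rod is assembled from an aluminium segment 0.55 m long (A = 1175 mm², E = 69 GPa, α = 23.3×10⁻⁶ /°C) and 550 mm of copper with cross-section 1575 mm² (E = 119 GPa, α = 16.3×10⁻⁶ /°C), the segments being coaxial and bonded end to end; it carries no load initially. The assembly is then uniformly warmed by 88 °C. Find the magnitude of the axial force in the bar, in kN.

With the walls removed the bar would change length by δ_free = Σ αᵢΔT Lᵢ = 23.3×10⁻⁶×88×550 + 16.3×10⁻⁶×88×550 = 1.917 mm.
Since the ends are fixed, an axial force P builds up, equal in every segment, with P · Σ Lᵢ/(AᵢEᵢ) = δ_free.
Σ Lᵢ/(AᵢEᵢ) = 550/(1175×69×10³) + 550/(1575×119×10³) = 9.718×10⁻⁶ mm/N.
P = 1.917 / 9.718×10⁻⁶ = 197200 N = 197.2 kN, compressive.

P ≈ 197 kN (compressive)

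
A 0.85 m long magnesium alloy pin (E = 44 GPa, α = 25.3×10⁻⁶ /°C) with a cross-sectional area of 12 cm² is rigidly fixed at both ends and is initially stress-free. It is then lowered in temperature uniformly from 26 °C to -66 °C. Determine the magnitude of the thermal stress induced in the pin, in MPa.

σ ≈ 102 MPa (tensile)

With length fixed, the mechanical strain must cancel the thermal strain αΔT = 25.3×10⁻⁶ × 92 = 2327.6×10⁻⁶.
The stress required to suppress this strain is σ = Eε = 44×10³ × 2327.6×10⁻⁶ = 102.4 MPa, tensile since the pin is trying to contract.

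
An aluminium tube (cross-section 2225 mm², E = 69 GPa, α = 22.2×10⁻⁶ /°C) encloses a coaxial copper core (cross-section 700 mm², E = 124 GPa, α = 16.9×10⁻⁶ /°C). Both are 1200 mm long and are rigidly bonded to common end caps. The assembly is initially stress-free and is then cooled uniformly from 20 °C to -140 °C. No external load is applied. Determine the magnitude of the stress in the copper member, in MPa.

σ ≈ 67.2 MPa (compressive)

The aluminium has the larger α, so on cooling it would change length more than the copper if both were free. The rigid plates force a common final length, so the aluminium is put into tension and the copper into compression, with equal and opposite forces P (no external load).
Setting the final lengths equal and cancelling L: (α₁ − α₂)ΔT = P/(A₁E₁) + P/(A₂E₂).
|α₁ − α₂|·ΔT = 5.3×10⁻⁶ × 160 = 0.000848.
1/(A₁E₁) + 1/(A₂E₂) = 1/(2225×69×10³) + 1/(700×124×10³) = 1.803×10⁻⁸ N⁻¹.
So P = 0.000848 / 1.803×10⁻⁸ = 47.02 kN.
σ_{copper} = P/A₂ = 47020/700 = 67.17 MPa, compressive.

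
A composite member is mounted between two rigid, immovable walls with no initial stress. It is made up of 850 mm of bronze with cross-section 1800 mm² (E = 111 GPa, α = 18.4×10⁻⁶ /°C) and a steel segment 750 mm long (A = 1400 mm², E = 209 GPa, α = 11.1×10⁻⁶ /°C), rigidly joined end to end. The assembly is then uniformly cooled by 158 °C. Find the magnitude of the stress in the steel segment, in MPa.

σ ≈ 397 MPa (tensile)

Free thermal contraction of the whole bar: Σ αᵢΔT Lᵢ = 18.4×10⁻⁶×158×850 + 11.1×10⁻⁶×158×750 = 3.786 mm.
The rigid supports impose zero overall length change; the single axial force P common to all segments must satisfy P Σ Lᵢ/(AᵢEᵢ) = δ_free.
Σ Lᵢ/(AᵢEᵢ) = 850/(1800×111×10³) + 750/(1400×209×10³) = 6.817×10⁻⁶ mm/N.
P = 3.786 / 6.817×10⁻⁶ = 555400 N = 555.4 kN, tensile.
σ_{steel} = P / A = 555400 / 1400 = 396.7 MPa.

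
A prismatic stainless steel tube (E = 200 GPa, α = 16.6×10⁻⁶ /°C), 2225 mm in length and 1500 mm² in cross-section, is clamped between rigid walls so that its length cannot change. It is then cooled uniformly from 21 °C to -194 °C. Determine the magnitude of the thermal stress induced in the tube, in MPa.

Because both ends are immovable the net strain is zero, and the suppressed thermal strain is αΔT = 16.6×10⁻⁶ × 215 = 3569×10⁻⁶.
Hence σ = E·αΔT = 200×10³ × 3569×10⁻⁶ = 713.8 MPa, tensile.

σ ≈ 714 MPa (tensile)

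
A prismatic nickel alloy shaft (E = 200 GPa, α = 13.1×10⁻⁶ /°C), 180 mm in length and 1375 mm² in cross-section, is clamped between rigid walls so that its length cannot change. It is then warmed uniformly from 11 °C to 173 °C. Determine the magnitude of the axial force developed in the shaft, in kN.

P ≈ 584 kN (compressive)

Full restraint means ε = 0, so the stress is σ = EαΔT = 200×10³ × 13.1×10⁻⁶ × 162 = 424.4 MPa.
P = AEαΔT = 1375 × 200×10³ × 13.1×10⁻⁶ × 162 = 583.6 kN (compressive).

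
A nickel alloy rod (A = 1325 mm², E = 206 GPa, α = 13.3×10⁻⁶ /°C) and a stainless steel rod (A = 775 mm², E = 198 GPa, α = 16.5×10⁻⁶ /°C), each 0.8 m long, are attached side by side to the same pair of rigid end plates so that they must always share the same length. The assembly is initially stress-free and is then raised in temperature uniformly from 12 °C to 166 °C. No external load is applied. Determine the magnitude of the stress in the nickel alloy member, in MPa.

σ ≈ 36.5 MPa (tensile)

The stainless steel has the larger α, so on heating it would change length more than the nickel alloy if both were free. The rigid plates force a common final length, so the stainless steel is put into compression and the nickel alloy into tension, with equal and opposite forces P (no external load).
Compatibility of the two members (thermal + elastic change equal): (α₁ − α₂)ΔT = P·[1/(A₁E₁) + 1/(A₂E₂)].
|α₁ − α₂|·ΔT = 3.2×10⁻⁶ × 154 = 0.0004928.
1/(A₁E₁) + 1/(A₂E₂) = 1/(1325×206×10³) + 1/(775×198×10³) = 1.018×10⁻⁸ N⁻¹.
So P = 0.0004928 / 1.018×10⁻⁸ = 48.41 kN.
σ_{nickel alloy} = P/A₁ = 48410/1325 = 36.53 MPa, tensile.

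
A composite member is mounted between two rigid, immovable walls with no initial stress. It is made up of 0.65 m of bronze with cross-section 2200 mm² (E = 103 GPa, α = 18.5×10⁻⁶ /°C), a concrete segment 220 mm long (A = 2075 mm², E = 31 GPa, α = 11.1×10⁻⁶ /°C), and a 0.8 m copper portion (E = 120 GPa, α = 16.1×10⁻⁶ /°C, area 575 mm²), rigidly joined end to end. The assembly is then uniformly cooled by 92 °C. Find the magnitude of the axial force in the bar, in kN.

Free thermal contraction of the whole bar: Σ αᵢΔT Lᵢ = 18.5×10⁻⁶×92×650 + 11.1×10⁻⁶×92×220 + 16.1×10⁻⁶×92×800 = 2.516 mm.
The rigid supports impose zero overall length change; the single axial force P common to all segments must satisfy P Σ Lᵢ/(AᵢEᵢ) = δ_free.
The series flexibility is Σ Lᵢ/(AᵢEᵢ) = 650/(2200×103×10³) + 220/(2075×31×10³) + 800/(575×120×10³) = 1.788×10⁻⁵ mm/N.
P = 2.516 / 1.788×10⁻⁵ = 140700 N = 140.7 kN, tensile.

P ≈ 141 kN (tensile)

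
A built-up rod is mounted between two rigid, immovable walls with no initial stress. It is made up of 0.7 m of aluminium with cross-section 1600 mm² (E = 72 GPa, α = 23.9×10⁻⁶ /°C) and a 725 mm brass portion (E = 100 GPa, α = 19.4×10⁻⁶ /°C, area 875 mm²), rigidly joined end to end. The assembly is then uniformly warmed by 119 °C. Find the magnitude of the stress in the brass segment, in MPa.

With the walls removed the bar would change length by δ_free = Σ αᵢΔT Lᵢ = 23.9×10⁻⁶×119×700 + 19.4×10⁻⁶×119×725 = 3.665 mm.
Since the ends are fixed, an axial force P builds up, equal in every segment, with P · Σ Lᵢ/(AᵢEᵢ) = δ_free.
The series flexibility is Σ Lᵢ/(AᵢEᵢ) = 700/(1600×72×10³) + 725/(875×100×10³) = 1.436×10⁻⁵ mm/N.
So P = 3.665 / 1.436×10⁻⁵ = 255.2 kN, compressive.
σ_{brass} = P / A = 255200 / 875 = 291.6 MPa.

σ ≈ 292 MPa (compressive)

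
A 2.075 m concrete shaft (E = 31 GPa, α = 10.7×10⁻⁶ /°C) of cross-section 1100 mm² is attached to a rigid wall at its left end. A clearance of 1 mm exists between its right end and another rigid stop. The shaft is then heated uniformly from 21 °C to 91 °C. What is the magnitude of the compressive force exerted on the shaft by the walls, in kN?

P ≈ 9.11 kN

Free thermal elongation = αΔT L = 10.7×10⁻⁶ × 70 × 2075 = 1.554 mm.
After closing the 1 mm clearance, 1.554 − 1 = 0.5542 mm of expansion remains to be suppressed by the wall.
That suppressed elongation corresponds to σ = E·Δ/L = 31×10³ × 0.5542/2075 = 8.279 MPa.
Force on the wall = σA = 8.279 × 1100 mm² = 9.107 kN.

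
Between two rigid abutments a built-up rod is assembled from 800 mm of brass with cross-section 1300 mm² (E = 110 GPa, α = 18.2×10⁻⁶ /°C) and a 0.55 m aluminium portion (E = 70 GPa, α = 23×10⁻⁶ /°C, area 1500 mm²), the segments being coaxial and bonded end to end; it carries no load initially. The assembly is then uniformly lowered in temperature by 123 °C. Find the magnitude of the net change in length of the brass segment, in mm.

|ΔL| ≈ 0.0624 mm

With the walls removed the bar would change length by δ_free = Σ αᵢΔT Lᵢ = 18.2×10⁻⁶×123×800 + 23×10⁻⁶×123×550 = 3.347 mm.
The rigid supports impose zero overall length change; the single axial force P common to all segments must satisfy P Σ Lᵢ/(AᵢEᵢ) = δ_free.
Σ Lᵢ/(AᵢEᵢ) = 800/(1300×110×10³) + 550/(1500×70×10³) = 1.083×10⁻⁵ mm/N.
P = 3.347 / 1.083×10⁻⁵ = 309000 N = 309 kN, tensile.
For the brass segment, free thermal change = 18.2×10⁻⁶×123×800 = 1.791 mm and elastic change from P = 309000×800/(1300×110×10³) = 1.728 mm; these oppose, so the net change is 0.0624 mm (segment shortens).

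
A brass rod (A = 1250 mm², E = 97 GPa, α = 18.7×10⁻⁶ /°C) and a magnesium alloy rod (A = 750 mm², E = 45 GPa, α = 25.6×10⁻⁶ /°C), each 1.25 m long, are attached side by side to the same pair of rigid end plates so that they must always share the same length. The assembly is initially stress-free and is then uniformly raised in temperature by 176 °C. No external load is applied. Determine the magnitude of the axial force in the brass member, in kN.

Equilibrium of a rigid end plate with no external load gives equal and opposite internal forces ±P in the two members. Since α_{magnesium alloy} > α_{brass}, heating drives the magnesium alloy into compression and the brass into tension.
Equating the net (thermal + elastic) strains gives |α₁ − α₂|·ΔT = P·[1/(A₁E₁) + 1/(A₂E₂)].
|α₁ − α₂|·ΔT = 6.9×10⁻⁶ × 176 = 0.001214.
1/(A₁E₁) + 1/(A₂E₂) = 1/(1250×97×10³) + 1/(750×45×10³) = 3.788×10⁻⁸ N⁻¹.
So P = 0.001214 / 3.788×10⁻⁸ = 32.06 kN.

P ≈ 32.1 kN (tensile in the brass)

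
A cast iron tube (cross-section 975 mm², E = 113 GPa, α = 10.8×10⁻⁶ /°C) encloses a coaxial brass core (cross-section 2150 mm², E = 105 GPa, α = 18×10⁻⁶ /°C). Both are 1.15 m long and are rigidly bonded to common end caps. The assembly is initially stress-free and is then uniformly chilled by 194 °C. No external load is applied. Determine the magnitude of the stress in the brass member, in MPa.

Equilibrium of a rigid end plate with no external load gives equal and opposite internal forces ±P in the two members. Since α_{brass} > α_{cast iron}, cooling drives the brass into tension and the cast iron into compression.
Setting the final lengths equal and cancelling L: (α₁ − α₂)ΔT = P/(A₁E₁) + P/(A₂E₂).
|α₁ − α₂|·ΔT = 7.2×10⁻⁶ × 194 = 0.001397.
1/(A₁E₁) + 1/(A₂E₂) = 1/(975×113×10³) + 1/(2150×105×10³) = 1.351×10⁻⁸ N⁻¹.
So P = 0.001397 / 1.351×10⁻⁸ = 103.4 kN.
σ_{brass} = P/A₂ = 103400/2150 = 48.1 MPa, tensile.

σ ≈ 48.1 MPa (tensile)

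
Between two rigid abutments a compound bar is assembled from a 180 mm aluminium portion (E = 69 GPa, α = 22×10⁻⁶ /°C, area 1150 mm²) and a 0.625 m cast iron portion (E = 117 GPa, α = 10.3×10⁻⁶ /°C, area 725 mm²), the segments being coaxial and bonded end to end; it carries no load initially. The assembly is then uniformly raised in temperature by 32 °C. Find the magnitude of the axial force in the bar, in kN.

Free thermal expansion of the whole bar: Σ αᵢΔT Lᵢ = 22×10⁻⁶×32×180 + 10.3×10⁻⁶×32×625 = 0.3327 mm.
The walls prevent any net length change, so an axial force P (same in every segment) develops. Compatibility: P · Σ Lᵢ/(AᵢEᵢ) = δ_free.
Σ Lᵢ/(AᵢEᵢ) = 180/(1150×69×10³) + 625/(725×117×10³) = 9.637×10⁻⁶ mm/N.
P = 0.3327 / 9.637×10⁻⁶ = 34530 N = 34.53 kN, compressive.

P ≈ 34.5 kN (compressive)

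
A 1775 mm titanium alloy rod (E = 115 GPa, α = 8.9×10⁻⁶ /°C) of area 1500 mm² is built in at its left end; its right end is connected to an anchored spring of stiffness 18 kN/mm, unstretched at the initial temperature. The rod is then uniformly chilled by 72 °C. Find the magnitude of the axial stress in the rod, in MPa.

If the spring were absent the rod would shorten by αΔT L = 8.9×10⁻⁶ × 72 × 1775 = 1.137 mm.
With a force P in the spring, the elastic change of the rod is PL/(AE) and that of the spring is P/k; compatibility requires their sum to equal δ_free.
P [ L/(AE) + 1/k ] = δ_free → P [ 1775/(1500×115×10³) + 1/(18×10³) ] = 1.137.
P = 1.137 / 6.585×10⁻⁵ = 17270 N.
σ = P/A = 17270/1500 = 11.52 MPa.

σ ≈ 11.5 MPa (tensile)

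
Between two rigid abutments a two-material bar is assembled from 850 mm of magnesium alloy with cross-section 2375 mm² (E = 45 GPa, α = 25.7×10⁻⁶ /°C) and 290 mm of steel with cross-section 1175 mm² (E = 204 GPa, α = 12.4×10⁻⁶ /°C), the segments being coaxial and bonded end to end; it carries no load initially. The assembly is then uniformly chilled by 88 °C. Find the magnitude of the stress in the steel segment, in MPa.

σ ≈ 208 MPa (tensile)

With the walls removed the bar would change length by δ_free = Σ αᵢΔT Lᵢ = 25.7×10⁻⁶×88×850 + 12.4×10⁻⁶×88×290 = 2.239 mm.
Since the ends are fixed, an axial force P builds up, equal in every segment, with P · Σ Lᵢ/(AᵢEᵢ) = δ_free.
The series flexibility is Σ Lᵢ/(AᵢEᵢ) = 850/(2375×45×10³) + 290/(1175×204×10³) = 9.163×10⁻⁶ mm/N.
So P = 2.239 / 9.163×10⁻⁶ = 244.3 kN, tensile.
σ_{steel} = P / A = 244300 / 1175 = 207.9 MPa.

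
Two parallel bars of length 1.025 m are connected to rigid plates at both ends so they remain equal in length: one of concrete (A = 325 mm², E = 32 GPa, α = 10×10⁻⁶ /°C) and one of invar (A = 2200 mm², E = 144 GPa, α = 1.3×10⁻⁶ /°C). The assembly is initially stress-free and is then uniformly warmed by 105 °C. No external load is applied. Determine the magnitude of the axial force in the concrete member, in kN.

P ≈ 9.2 kN (compressive in the concrete)

The concrete has the larger α, so on heating it would change length more than the invar if both were free. The rigid plates force a common final length, so the concrete is put into compression and the invar into tension, with equal and opposite forces P (no external load).
Equating the net (thermal + elastic) strains gives |α₁ − α₂|·ΔT = P·[1/(A₁E₁) + 1/(A₂E₂)].
|α₁ − α₂|·ΔT = 8.7×10⁻⁶ × 105 = 0.0009135.
1/(A₁E₁) + 1/(A₂E₂) = 1/(325×32×10³) + 1/(2200×144×10³) = 9.931×10⁻⁸ N⁻¹.
So P = 0.0009135 / 9.931×10⁻⁸ = 9.198 kN.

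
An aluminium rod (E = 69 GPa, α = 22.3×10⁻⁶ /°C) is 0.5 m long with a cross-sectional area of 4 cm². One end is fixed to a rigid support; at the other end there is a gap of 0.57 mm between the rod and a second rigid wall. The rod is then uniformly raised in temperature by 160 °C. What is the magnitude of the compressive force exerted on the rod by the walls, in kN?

P ≈ 67 kN

Unrestrained expansion: δ_free = αΔT L = 22.3×10⁻⁶ × 160 × 500 = 1.784 mm.
This exceeds the 0.57 mm gap, so the wall pushes back. The portion of expansion that must be recovered elastically is δ_free − gap = 1.784 − 0.57 = 1.214 mm.
That suppressed elongation corresponds to σ = E·Δ/L = 69×10³ × 1.214/500 = 167.5 MPa.
P = σA = 167.5 × 400 = 67.01 kN.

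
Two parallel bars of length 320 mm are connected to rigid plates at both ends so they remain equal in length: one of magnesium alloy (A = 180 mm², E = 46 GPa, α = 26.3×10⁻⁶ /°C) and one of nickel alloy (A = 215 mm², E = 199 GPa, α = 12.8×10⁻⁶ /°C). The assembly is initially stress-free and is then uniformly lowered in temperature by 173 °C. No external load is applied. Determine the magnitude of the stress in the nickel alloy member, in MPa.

The magnesium alloy has the larger α, so on cooling it would change length more than the nickel alloy if both were free. The rigid plates force a common final length, so the magnesium alloy is put into tension and the nickel alloy into compression, with equal and opposite forces P (no external load).
Equating the net (thermal + elastic) strains gives |α₁ − α₂|·ΔT = P·[1/(A₁E₁) + 1/(A₂E₂)].
|α₁ − α₂|·ΔT = 13.5×10⁻⁶ × 173 = 0.002335.
1/(A₁E₁) + 1/(A₂E₂) = 1/(180×46×10³) + 1/(215×199×10³) = 1.441×10⁻⁷ N⁻¹.
P = 0.002335 / 1.441×10⁻⁷ = 16200 N = 16.2 kN.
σ_{nickel alloy} = P/A₂ = 16200/215 = 75.36 MPa, compressive.

σ ≈ 75.4 MPa (compressive)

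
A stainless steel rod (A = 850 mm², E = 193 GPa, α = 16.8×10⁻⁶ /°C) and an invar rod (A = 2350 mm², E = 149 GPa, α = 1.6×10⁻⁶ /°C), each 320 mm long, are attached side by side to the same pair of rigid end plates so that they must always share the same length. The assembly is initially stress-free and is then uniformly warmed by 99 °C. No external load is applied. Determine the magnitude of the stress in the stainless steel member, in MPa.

The stainless steel has the larger α, so on heating it would change length more than the invar if both were free. The rigid plates force a common final length, so the stainless steel is put into compression and the invar into tension, with equal and opposite forces P (no external load).
Setting the final lengths equal and cancelling L: (α₁ − α₂)ΔT = P/(A₁E₁) + P/(A₂E₂).
|α₁ − α₂|·ΔT = 15.2×10⁻⁶ × 99 = 0.001505.
1/(A₁E₁) + 1/(A₂E₂) = 1/(850×193×10³) + 1/(2350×149×10³) = 8.952×10⁻⁹ N⁻¹.
So P = 0.001505 / 8.952×10⁻⁹ = 168.1 kN.
σ_{stainless steel} = P/A₁ = 168100/850 = 197.8 MPa, compressive.

σ ≈ 198 MPa (compressive)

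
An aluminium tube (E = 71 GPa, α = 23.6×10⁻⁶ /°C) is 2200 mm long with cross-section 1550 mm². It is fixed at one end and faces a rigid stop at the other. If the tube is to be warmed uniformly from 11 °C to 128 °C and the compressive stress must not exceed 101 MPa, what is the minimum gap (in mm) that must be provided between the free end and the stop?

Free expansion if unrestrained: δ_free = αΔT L = 23.6×10⁻⁶ × 117 × 2200 = 6.075 mm.
A stress of 101 MPa corresponds to the wall pushing the tube back by σL/E = 101×2200/(71×10³) = 3.13 mm.
The gap must absorb the remainder: g_min = 6.075 − 3.13 = 2.945 mm.

g ≈ 2.95 mm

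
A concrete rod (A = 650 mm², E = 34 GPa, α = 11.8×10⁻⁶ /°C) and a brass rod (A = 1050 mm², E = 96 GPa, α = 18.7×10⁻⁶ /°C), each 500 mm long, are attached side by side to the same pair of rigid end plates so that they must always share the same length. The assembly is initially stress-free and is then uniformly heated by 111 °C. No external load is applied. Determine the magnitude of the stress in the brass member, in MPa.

Both members must finish at the same length. With the larger α, the brass tends to over-expand; the plates restrain it, putting the brass in compression and the concrete in tension. With no external load the two internal forces are equal and opposite, magnitude P.
Compatibility of the two members (thermal + elastic change equal): (α₁ − α₂)ΔT = P·[1/(A₁E₁) + 1/(A₂E₂)].
|α₁ − α₂|·ΔT = 6.9×10⁻⁶ × 111 = 0.0007659.
1/(A₁E₁) + 1/(A₂E₂) = 1/(650×34×10³) + 1/(1050×96×10³) = 5.517×10⁻⁸ N⁻¹.
P = 0.0007659 / 5.517×10⁻⁸ = 13880 N = 13.88 kN.
σ_{brass} = P/A₂ = 13880/1050 = 13.22 MPa, compressive.

σ ≈ 13.2 MPa (compressive)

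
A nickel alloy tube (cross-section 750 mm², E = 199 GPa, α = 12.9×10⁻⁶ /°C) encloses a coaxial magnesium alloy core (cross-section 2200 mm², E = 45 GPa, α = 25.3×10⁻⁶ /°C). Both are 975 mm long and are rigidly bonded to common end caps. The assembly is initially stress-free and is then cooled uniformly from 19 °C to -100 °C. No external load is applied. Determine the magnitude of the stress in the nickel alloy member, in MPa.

Both members must finish at the same length. With the larger α, the magnesium alloy tends to over-contract; the plates restrain it, putting the magnesium alloy in tension and the nickel alloy in compression. With no external load the two internal forces are equal and opposite, magnitude P.
Setting the final lengths equal and cancelling L: (α₁ − α₂)ΔT = P/(A₁E₁) + P/(A₂E₂).
|α₁ − α₂|·ΔT = 12.4×10⁻⁶ × 119 = 0.001476.
1/(A₁E₁) + 1/(A₂E₂) = 1/(750×199×10³) + 1/(2200×45×10³) = 1.68×10⁻⁸ N⁻¹.
P = 0.001476 / 1.68×10⁻⁸ = 87830 N = 87.83 kN.
σ_{nickel alloy} = P/A₁ = 87830/750 = 117.1 MPa, compressive.

σ ≈ 117 MPa (compressive)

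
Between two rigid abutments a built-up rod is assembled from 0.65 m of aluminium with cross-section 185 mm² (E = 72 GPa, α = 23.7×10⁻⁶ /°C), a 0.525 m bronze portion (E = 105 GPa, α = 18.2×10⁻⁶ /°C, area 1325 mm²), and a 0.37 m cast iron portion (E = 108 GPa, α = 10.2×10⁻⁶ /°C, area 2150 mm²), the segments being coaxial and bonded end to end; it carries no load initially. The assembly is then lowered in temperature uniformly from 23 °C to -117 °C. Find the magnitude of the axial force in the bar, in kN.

With the walls removed the bar would change length by δ_free = Σ αᵢΔT Lᵢ = 23.7×10⁻⁶×140×650 + 18.2×10⁻⁶×140×525 + 10.2×10⁻⁶×140×370 = 4.023 mm.
The walls prevent any net length change, so an axial force P (same in every segment) develops. Compatibility: P · Σ Lᵢ/(AᵢEᵢ) = δ_free.
The series flexibility is Σ Lᵢ/(AᵢEᵢ) = 650/(185×72×10³) + 525/(1325×105×10³) + 370/(2150×108×10³) = 5.417×10⁻⁵ mm/N.
Hence P = δ_free / Σ(L/AE) = 4.023/5.417×10⁻⁵ = 74.27 kN (tensile).

P ≈ 74.3 kN (tensile)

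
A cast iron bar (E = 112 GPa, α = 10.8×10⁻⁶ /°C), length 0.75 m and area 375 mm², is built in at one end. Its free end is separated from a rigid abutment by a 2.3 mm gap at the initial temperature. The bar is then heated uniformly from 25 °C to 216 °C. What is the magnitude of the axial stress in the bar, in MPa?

If the wall were absent the bar would grow by αΔT L = 10.8×10⁻⁶ × 191 × 750 = 1.547 mm.
Since δ_free = 1.55 mm is less than the 2.3 mm gap, the bar never touches the wall. No axial force develops.

σ ≈ 0 MPa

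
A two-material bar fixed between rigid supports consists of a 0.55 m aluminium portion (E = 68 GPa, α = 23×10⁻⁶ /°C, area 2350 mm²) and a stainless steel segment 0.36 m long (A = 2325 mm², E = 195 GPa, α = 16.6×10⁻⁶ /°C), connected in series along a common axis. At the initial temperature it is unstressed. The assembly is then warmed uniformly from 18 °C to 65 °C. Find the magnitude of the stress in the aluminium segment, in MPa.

σ ≈ 87.9 MPa (compressive)

If the supports were absent, the total length change would be Σ αᵢΔT Lᵢ = 23×10⁻⁶×47×550 + 16.6×10⁻⁶×47×360 = 0.8754 mm.
The rigid supports impose zero overall length change; the single axial force P common to all segments must satisfy P Σ Lᵢ/(AᵢEᵢ) = δ_free.
The series flexibility is Σ Lᵢ/(AᵢEᵢ) = 550/(2350×68×10³) + 360/(2325×195×10³) = 4.236×10⁻⁶ mm/N.
P = 0.8754 / 4.236×10⁻⁶ = 206700 N = 206.7 kN, compressive.
σ_{aluminium} = P / A = 206700 / 2350 = 87.94 MPa.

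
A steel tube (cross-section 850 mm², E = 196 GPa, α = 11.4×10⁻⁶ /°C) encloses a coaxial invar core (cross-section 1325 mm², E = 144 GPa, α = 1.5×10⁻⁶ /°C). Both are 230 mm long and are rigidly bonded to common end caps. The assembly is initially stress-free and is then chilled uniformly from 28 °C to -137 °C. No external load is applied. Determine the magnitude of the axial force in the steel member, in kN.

P ≈ 145 kN (tensile in the steel)

Both members must finish at the same length. With the larger α, the steel tends to over-contract; the plates restrain it, putting the steel in tension and the invar in compression. With no external load the two internal forces are equal and opposite, magnitude P.
Setting the final lengths equal and cancelling L: (α₁ − α₂)ΔT = P/(A₁E₁) + P/(A₂E₂).
|α₁ − α₂|·ΔT = 9.9×10⁻⁶ × 165 = 0.001633.
1/(A₁E₁) + 1/(A₂E₂) = 1/(850×196×10³) + 1/(1325×144×10³) = 1.124×10⁻⁸ N⁻¹.
P = 0.001633 / 1.124×10⁻⁸ = 145300 N = 145.3 kN.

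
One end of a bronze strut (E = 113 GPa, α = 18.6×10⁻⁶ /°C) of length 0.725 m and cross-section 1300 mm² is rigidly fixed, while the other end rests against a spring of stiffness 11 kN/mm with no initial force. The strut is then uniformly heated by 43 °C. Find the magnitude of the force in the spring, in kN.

P ≈ 6.05 kN

The unrestrained thermal change is αΔT L = 18.6×10⁻⁶ × 43 × 725 = 0.5799 mm.
With a force P in the spring, the elastic change of the strut is PL/(AE) and that of the spring is P/k; compatibility requires their sum to equal δ_free.
P [ L/(AE) + 1/k ] = δ_free → P [ 725/(1300×113×10³) + 1/(11×10³) ] = 0.5799.
P = 0.5799 / 9.584×10⁻⁵ = 6050 N.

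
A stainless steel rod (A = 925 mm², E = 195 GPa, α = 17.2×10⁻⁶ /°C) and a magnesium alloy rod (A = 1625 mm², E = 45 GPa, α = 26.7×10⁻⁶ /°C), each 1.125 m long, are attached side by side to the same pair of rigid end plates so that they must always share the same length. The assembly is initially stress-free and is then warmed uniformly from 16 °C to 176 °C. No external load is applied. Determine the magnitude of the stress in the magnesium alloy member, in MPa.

Both members must finish at the same length. With the larger α, the magnesium alloy tends to over-expand; the plates restrain it, putting the magnesium alloy in compression and the stainless steel in tension. With no external load the two internal forces are equal and opposite, magnitude P.
Equating the net (thermal + elastic) strains gives |α₁ − α₂|·ΔT = P·[1/(A₁E₁) + 1/(A₂E₂)].
|α₁ − α₂|·ΔT = 9.5×10⁻⁶ × 160 = 0.00152.
1/(A₁E₁) + 1/(A₂E₂) = 1/(925×195×10³) + 1/(1625×45×10³) = 1.922×10⁻⁸ N⁻¹.
So P = 0.00152 / 1.922×10⁻⁸ = 79.09 kN.
σ_{magnesium alloy} = P/A₂ = 79090/1625 = 48.67 MPa, compressive.

σ ≈ 48.7 MPa (compressive)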